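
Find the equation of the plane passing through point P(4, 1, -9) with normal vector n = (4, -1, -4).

The plane through P with normal n = (a, b, c) satisfies n·(r - P) = 0,
i.e. ax + by + cz = a·x₀ + b·y₀ + c·z₀.
d = 4·4 + (-1)·1 + (-4)·(-9)
  = 16 - 1 + 36
  = 51
Equation: 4x - y - 4z = 51

4x - y - 4z = 51


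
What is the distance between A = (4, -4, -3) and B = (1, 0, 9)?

d = √[(x₂-x₁)² + (y₂-y₁)² + (z₂-z₁)²]
  = √[(-3)² + 4² + 12²]
  = √[9 + 16 + 144]
  = √169
  ≈ 13

13


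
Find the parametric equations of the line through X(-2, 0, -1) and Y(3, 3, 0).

Direction vector d = Y - X = (3 + 2, 3 + 0, 0 + 1) = (5, 3, 1)
Parametric form r = X + t·d:
x = -2 + 5t, y = 0 + 3t, z = -1 + t

x = -2 + 5t, y = 0 + 3t, z = -1 + t


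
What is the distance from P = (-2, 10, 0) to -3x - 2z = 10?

distance = |a·x₀ + b·y₀ + c·z₀ - d| / √(a² + b² + c²)
  = |(-3)·(-2) + 0·10 + (-2)·0 - 10| / √((-3)² + 0² + (-2)²)
  = |6 + 0 + 0 - 10| / √(9 + 0 + 4)
  = |-4| / √13
  = 4 / 3.606
  ≈ 1.109

1.109


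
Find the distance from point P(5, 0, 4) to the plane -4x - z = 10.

distance = |a·x₀ + b·y₀ + c·z₀ - d| / √(a² + b² + c²)
  = |(-4)·5 + 0·0 + (-1)·4 - 10| / √((-4)² + 0² + (-1)²)
  = |-20 + 0 - 4 - 10| / √(16 + 0 + 1)
  = |-34| / √17
  = 34 / 4.123
  ≈ 8.246

8.246


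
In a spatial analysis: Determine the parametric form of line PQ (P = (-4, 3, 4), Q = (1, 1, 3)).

Direction vector d = Q - P = (1 + 4, 1 - 3, 3 - 4) = (5, -2, -1)
Parametric form r = P + t·d:
x = -4 + 5t, y = 3 - 2t, z = 4 - t

x = -4 + 5t, y = 3 - 2t, z = 4 - t


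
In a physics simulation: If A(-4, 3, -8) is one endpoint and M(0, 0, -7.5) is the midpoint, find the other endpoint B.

B = 2M - A
  = (2·0 - (-4), 2·0 - 3, 2·(-7.5) - (-8))
  = (0 + 4, 0 - 3, -15 + 8)
  = (4, -3, -7)

(4, -3, -7)


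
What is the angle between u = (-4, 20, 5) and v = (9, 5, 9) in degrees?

u·v = (-4)·9 + 20·5 + 5·9 = -36 + 100 + 45 = 109
|u| = √((-4)² + 20² + 5²) = √441 ≈ 21
|v| = √(9² + 5² + 9²) = √187 ≈ 13.67
cos θ = (u·v)/(|u||v|) = 109/(21·13.67) ≈ 0.3796
θ = arccos(0.3796) ≈ 67.69°

67.69°


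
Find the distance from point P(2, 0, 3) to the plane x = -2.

distance = |a·x₀ + b·y₀ + c·z₀ - d| / √(a² + b² + c²)
  = |1·2 + 0·0 + 0·3 - (-2)| / √(1² + 0² + 0²)
  = |2 + 0 + 0 + 2| / √(1 + 0 + 0)
  = |4| / √1
  = 4 / 1
  ≈ 4

4


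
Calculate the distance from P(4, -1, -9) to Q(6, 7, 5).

d = √[(x₂-x₁)² + (y₂-y₁)² + (z₂-z₁)²]
  = √[2² + 8² + 14²]
  = √[4 + 64 + 196]
  = √264
  ≈ 16.25

16.25


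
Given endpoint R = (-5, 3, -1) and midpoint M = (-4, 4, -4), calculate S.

S = 2M - R
  = (2·(-4) - (-5), 2·4 - 3, 2·(-4) - (-1))
  = (-8 + 5, 8 - 3, -8 + 1)
  = (-3, 5, -7)

(-3, 5, -7)


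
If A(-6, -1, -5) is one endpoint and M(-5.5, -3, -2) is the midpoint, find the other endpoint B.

B = 2M - A
  = (2·(-5.5) - (-6), 2·(-3) - (-1), 2·(-2) - (-5))
  = (-11 + 6, -6 + 1, -4 + 5)
  = (-5, -5, 1)

(-5, -5, 1)


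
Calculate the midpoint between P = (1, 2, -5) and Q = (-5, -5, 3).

M = ((x₁+x₂)/2, (y₁+y₂)/2, (z₁+z₂)/2)
  = ((1 - 5)/2, (2 - 5)/2, (-5 + 3)/2)
  = (-4/2, -3/2, -2/2)
  = (-2, -1.5, -1)

(-2, -1.5, -1)


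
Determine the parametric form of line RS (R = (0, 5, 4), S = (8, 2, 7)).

Direction vector d = S - R = (8 + 0, 2 - 5, 7 - 4) = (8, -3, 3)
Parametric form r = R + t·d:
x = 0 + 8t, y = 5 - 3t, z = 4 + 3t

x = 0 + 8t, y = 5 - 3t, z = 4 + 3t


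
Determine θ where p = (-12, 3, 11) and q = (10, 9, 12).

p·q = (-12)·10 + 3·9 + 11·12 = -120 + 27 + 132 = 39
|p| = √((-12)² + 3² + 11²) = √274 ≈ 16.55
|q| = √(10² + 9² + 12²) = √325 ≈ 18.03
cos θ = (p·q)/(|p||q|) = 39/(16.55·18.03) ≈ 0.1307
θ = arccos(0.1307) ≈ 82.49°

82.49°


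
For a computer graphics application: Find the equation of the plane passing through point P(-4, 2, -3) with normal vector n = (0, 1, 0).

The plane through P with normal n = (a, b, c) satisfies n·(r - P) = 0,
i.e. ax + by + cz = a·x₀ + b·y₀ + c·z₀.
d = 0·(-4) + 1·2 + 0·(-3)
  = 0 + 2 + 0
  = 2
Equation: y = 2

y = 2


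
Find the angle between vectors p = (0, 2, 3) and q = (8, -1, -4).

p·q = 0·8 + 2·(-1) + 3·(-4) = 0 - 2 - 12 = -14
|p| = √(0² + 2² + 3²) = √13 ≈ 3.606
|q| = √(8² + (-1)² + (-4)²) = √81 ≈ 9
cos θ = (p·q)/(|p||q|) = -14/(3.606·9) ≈ -0.4314
θ = arccos(-0.4314) ≈ 115.6°

115.6°


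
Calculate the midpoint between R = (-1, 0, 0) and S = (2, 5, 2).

M = ((x₁+x₂)/2, (y₁+y₂)/2, (z₁+z₂)/2)
  = ((-1 + 2)/2, (0 + 5)/2, (0 + 2)/2)
  = (1/2, 5/2, 2/2)
  = (0.5, 2.5, 1)

(0.5, 2.5, 1)


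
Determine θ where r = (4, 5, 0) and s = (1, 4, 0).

r·s = 4·1 + 5·4 + 0·0 = 4 + 20 + 0 = 24
|r| = √(4² + 5² + 0²) = √41 ≈ 6.403
|s| = √(1² + 4² + 0²) = √17 ≈ 4.123
cos θ = (r·s)/(|r||s|) = 24/(6.403·4.123) ≈ 0.9091
θ = arccos(0.9091) ≈ 24.62°

24.62°


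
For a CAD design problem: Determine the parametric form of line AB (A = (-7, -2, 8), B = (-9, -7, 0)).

Direction vector d = B - A = (-9 + 7, -7 + 2, 0 - 8) = (-2, -5, -8)
Parametric form r = A + t·d:
x = -7 - 2t, y = -2 - 5t, z = 8 - 8t

x = -7 - 2t, y = -2 - 5t, z = 8 - 8t


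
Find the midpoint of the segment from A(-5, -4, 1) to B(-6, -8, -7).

M = ((x₁+x₂)/2, (y₁+y₂)/2, (z₁+z₂)/2)
  = ((-5 - 6)/2, (-4 - 8)/2, (1 - 7)/2)
  = (-11/2, -12/2, -6/2)
  = (-5.5, -6, -3)

(-5.5, -6, -3)


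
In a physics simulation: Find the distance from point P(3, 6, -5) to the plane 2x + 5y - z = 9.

distance = |a·x₀ + b·y₀ + c·z₀ - d| / √(a² + b² + c²)
  = |2·3 + 5·6 + (-1)·(-5) - 9| / √(2² + 5² + (-1)²)
  = |6 + 30 + 5 - 9| / √(4 + 25 + 1)
  = |32| / √30
  = 32 / 5.477
  ≈ 5.842

5.842


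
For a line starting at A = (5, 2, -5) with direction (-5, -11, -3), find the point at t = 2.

P(t) = A + t·d
  = (5 + (-5)·2, 2 + (-11)·2, -5 + (-3)·2)
  = (5 - 10, 2 - 22, -5 - 6)
  = (-5, -20, -11)

(-5, -20, -11)


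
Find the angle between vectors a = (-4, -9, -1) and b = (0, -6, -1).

a·b = (-4)·0 + (-9)·(-6) + (-1)·(-1) = 0 + 54 + 1 = 55
|a| = √((-4)² + (-9)² + (-1)²) = √98 ≈ 9.899
|b| = √(0² + (-6)² + (-1)²) = √37 ≈ 6.083
cos θ = (a·b)/(|a||b|) = 55/(9.899·6.083) ≈ 0.9134
θ = arccos(0.9134) ≈ 24.02°

24.02°


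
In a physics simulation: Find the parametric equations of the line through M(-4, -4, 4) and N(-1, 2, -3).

Direction vector d = N - M = (-1 + 4, 2 + 4, -3 - 4) = (3, 6, -7)
Parametric form r = M + t·d:
x = -4 + 3t, y = -4 + 6t, z = 4 - 7t

x = -4 + 3t, y = -4 + 6t, z = 4 - 7t


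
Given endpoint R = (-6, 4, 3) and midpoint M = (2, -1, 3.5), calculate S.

S = 2M - R
  = (2·2 - (-6), 2·(-1) - 4, 2·3.5 - 3)
  = (4 + 6, -2 - 4, 7 - 3)
  = (10, -6, 4)

(10, -6, 4)


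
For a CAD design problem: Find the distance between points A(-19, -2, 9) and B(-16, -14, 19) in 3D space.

d = √[(x₂-x₁)² + (y₂-y₁)² + (z₂-z₁)²]
  = √[3² + (-12)² + 10²]
  = √[9 + 144 + 100]
  = √253
  ≈ 15.91

15.91


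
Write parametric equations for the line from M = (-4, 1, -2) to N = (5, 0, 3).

Direction vector d = N - M = (5 + 4, 0 - 1, 3 + 2) = (9, -1, 5)
Parametric form r = M + t·d:
x = -4 + 9t, y = 1 - t, z = -2 + 5t

x = -4 + 9t, y = 1 - t, z = -2 + 5t


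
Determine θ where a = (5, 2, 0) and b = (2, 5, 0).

a·b = 5·2 + 2·5 + 0·0 = 10 + 10 + 0 = 20
|a| = √(5² + 2² + 0²) = √29 ≈ 5.385
|b| = √(2² + 5² + 0²) = √29 ≈ 5.385
cos θ = (a·b)/(|a||b|) = 20/(5.385·5.385) ≈ 0.6897
θ = arccos(0.6897) ≈ 46.4°

46.4°


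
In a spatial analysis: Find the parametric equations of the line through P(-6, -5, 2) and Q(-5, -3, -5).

Direction vector d = Q - P = (-5 + 6, -3 + 5, -5 - 2) = (1, 2, -7)
Parametric form r = P + t·d:
x = -6 + t, y = -5 + 2t, z = 2 - 7t

x = -6 + t, y = -5 + 2t, z = 2 - 7t


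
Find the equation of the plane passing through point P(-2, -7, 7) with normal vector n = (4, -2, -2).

The plane through P with normal n = (a, b, c) satisfies n·(r - P) = 0,
i.e. ax + by + cz = a·x₀ + b·y₀ + c·z₀.
d = 4·(-2) + (-2)·(-7) + (-2)·7
  = -8 + 14 - 14
  = -8
Equation: 4x - 2y - 2z = -8

4x - 2y - 2z = -8


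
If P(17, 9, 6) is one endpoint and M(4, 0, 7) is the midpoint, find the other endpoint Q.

Q = 2M - P
  = (2·4 - 17, 2·0 - 9, 2·7 - 6)
  = (8 - 17, 0 - 9, 14 - 6)
  = (-9, -9, 8)

(-9, -9, 8)


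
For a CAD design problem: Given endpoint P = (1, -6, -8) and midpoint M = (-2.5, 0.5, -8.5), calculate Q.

Q = 2M - P
  = (2·(-2.5) - 1, 2·0.5 - (-6), 2·(-8.5) - (-8))
  = (-5 - 1, 1 + 6, -17 + 8)
  = (-6, 7, -9)

(-6, 7, -9)


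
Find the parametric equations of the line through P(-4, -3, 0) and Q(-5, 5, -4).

Direction vector d = Q - P = (-5 + 4, 5 + 3, -4 + 0) = (-1, 8, -4)
Parametric form r = P + t·d:
x = -4 - t, y = -3 + 8t, z = 0 - 4t

x = -4 - t, y = -3 + 8t, z = 0 - 4t


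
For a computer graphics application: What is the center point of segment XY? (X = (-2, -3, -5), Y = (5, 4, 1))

M = ((x₁+x₂)/2, (y₁+y₂)/2, (z₁+z₂)/2)
  = ((-2 + 5)/2, (-3 + 4)/2, (-5 + 1)/2)
  = (3/2, 1/2, -4/2)
  = (1.5, 0.5, -2)

(1.5, 0.5, -2)


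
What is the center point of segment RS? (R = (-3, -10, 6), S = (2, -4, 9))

M = ((x₁+x₂)/2, (y₁+y₂)/2, (z₁+z₂)/2)
  = ((-3 + 2)/2, (-10 - 4)/2, (6 + 9)/2)
  = (-1/2, -14/2, 15/2)
  = (-0.5, -7, 7.5)

(-0.5, -7, 7.5)


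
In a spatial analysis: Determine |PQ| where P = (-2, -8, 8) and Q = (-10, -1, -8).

d = √[(x₂-x₁)² + (y₂-y₁)² + (z₂-z₁)²]
  = √[(-8)² + 7² + (-16)²]
  = √[64 + 49 + 256]
  = √369
  ≈ 19.21

19.21


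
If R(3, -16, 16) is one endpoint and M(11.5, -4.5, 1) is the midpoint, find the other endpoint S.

S = 2M - R
  = (2·11.5 - 3, 2·(-4.5) - (-16), 2·1 - 16)
  = (23 - 3, -9 + 16, 2 - 16)
  = (20, 7, -14)

(20, 7, -14)


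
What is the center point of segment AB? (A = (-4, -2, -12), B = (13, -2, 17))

M = ((x₁+x₂)/2, (y₁+y₂)/2, (z₁+z₂)/2)
  = ((-4 + 13)/2, (-2 - 2)/2, (-12 + 17)/2)
  = (9/2, -4/2, 5/2)
  = (4.5, -2, 2.5)

(4.5, -2, 2.5)


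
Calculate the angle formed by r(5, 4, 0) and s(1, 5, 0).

r·s = 5·1 + 4·5 + 0·0 = 5 + 20 + 0 = 25
|r| = √(5² + 4² + 0²) = √41 ≈ 6.403
|s| = √(1² + 5² + 0²) = √26 ≈ 5.099
cos θ = (r·s)/(|r||s|) = 25/(6.403·5.099) ≈ 0.7657
θ = arccos(0.7657) ≈ 40.03°

40.03°


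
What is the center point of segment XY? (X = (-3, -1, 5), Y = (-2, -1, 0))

M = ((x₁+x₂)/2, (y₁+y₂)/2, (z₁+z₂)/2)
  = ((-3 - 2)/2, (-1 - 1)/2, (5 + 0)/2)
  = (-5/2, -2/2, 5/2)
  = (-2.5, -1, 2.5)

(-2.5, -1, 2.5)


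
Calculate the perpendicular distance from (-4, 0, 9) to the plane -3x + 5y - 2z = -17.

distance = |a·x₀ + b·y₀ + c·z₀ - d| / √(a² + b² + c²)
  = |(-3)·(-4) + 5·0 + (-2)·9 - (-17)| / √((-3)² + 5² + (-2)²)
  = |12 + 0 - 18 + 17| / √(9 + 25 + 4)
  = |11| / √38
  = 11 / 6.164
  ≈ 1.784

1.784


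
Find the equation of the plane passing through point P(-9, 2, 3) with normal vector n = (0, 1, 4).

The plane through P with normal n = (a, b, c) satisfies n·(r - P) = 0,
i.e. ax + by + cz = a·x₀ + b·y₀ + c·z₀.
d = 0·(-9) + 1·2 + 4·3
  = 0 + 2 + 12
  = 14
Equation: y + 4z = 14

y + 4z = 14


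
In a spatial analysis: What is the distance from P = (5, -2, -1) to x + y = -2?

distance = |a·x₀ + b·y₀ + c·z₀ - d| / √(a² + b² + c²)
  = |1·5 + 1·(-2) + 0·(-1) - (-2)| / √(1² + 1² + 0²)
  = |5 - 2 + 0 + 2| / √(1 + 1 + 0)
  = |5| / √2
  = 5 / 1.414
  ≈ 3.536

3.536


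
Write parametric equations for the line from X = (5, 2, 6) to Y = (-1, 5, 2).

Direction vector d = Y - X = (-1 - 5, 5 - 2, 2 - 6) = (-6, 3, -4)
Parametric form r = X + t·d:
x = 5 - 6t, y = 2 + 3t, z = 6 - 4t

x = 5 - 6t, y = 2 + 3t, z = 6 - 4t


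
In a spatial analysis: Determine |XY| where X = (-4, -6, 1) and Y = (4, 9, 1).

d = √[(x₂-x₁)² + (y₂-y₁)² + (z₂-z₁)²]
  = √[8² + 15² + 0²]
  = √[64 + 225 + 0]
  = √289
  ≈ 17

17


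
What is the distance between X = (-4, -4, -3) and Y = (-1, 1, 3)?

d = √[(x₂-x₁)² + (y₂-y₁)² + (z₂-z₁)²]
  = √[3² + 5² + 6²]
  = √[9 + 25 + 36]
  = √70
  ≈ 8.367

8.367


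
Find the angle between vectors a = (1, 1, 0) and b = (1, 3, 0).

a·b = 1·1 + 1·3 + 0·0 = 1 + 3 + 0 = 4
|a| = √(1² + 1² + 0²) = √2 ≈ 1.414
|b| = √(1² + 3² + 0²) = √10 ≈ 3.162
cos θ = (a·b)/(|a||b|) = 4/(1.414·3.162) ≈ 0.8944
θ = arccos(0.8944) ≈ 26.57°

26.57°


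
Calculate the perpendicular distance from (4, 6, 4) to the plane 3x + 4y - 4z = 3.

distance = |a·x₀ + b·y₀ + c·z₀ - d| / √(a² + b² + c²)
  = |3·4 + 4·6 + (-4)·4 - 3| / √(3² + 4² + (-4)²)
  = |12 + 24 - 16 - 3| / √(9 + 16 + 16)
  = |17| / √41
  = 17 / 6.403
  ≈ 2.655

2.655


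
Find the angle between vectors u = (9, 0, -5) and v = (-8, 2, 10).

u·v = 9·(-8) + 0·2 + (-5)·10 = -72 + 0 - 50 = -122
|u| = √(9² + 0² + (-5)²) = √106 ≈ 10.3
|v| = √((-8)² + 2² + 10²) = √168 ≈ 12.96
cos θ = (u·v)/(|u||v|) = -122/(10.3·12.96) ≈ -0.9142
θ = arccos(-0.9142) ≈ 156.1°

156.1°


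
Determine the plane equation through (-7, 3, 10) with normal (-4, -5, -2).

The plane through P with normal n = (a, b, c) satisfies n·(r - P) = 0,
i.e. ax + by + cz = a·x₀ + b·y₀ + c·z₀.
d = (-4)·(-7) + (-5)·3 + (-2)·10
  = 28 - 15 - 20
  = -7
Equation: -4x - 5y - 2z = -7

-4x - 5y - 2z = -7


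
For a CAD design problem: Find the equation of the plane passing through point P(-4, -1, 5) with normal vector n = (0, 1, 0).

The plane through P with normal n = (a, b, c) satisfies n·(r - P) = 0,
i.e. ax + by + cz = a·x₀ + b·y₀ + c·z₀.
d = 0·(-4) + 1·(-1) + 0·5
  = 0 - 1 + 0
  = -1
Equation: y = -1

y = -1


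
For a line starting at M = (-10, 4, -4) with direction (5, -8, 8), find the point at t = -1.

P(t) = M + t·d
  = (-10 + 5·(-1), 4 + (-8)·(-1), -4 + 8·(-1))
  = (-10 - 5, 4 + 8, -4 - 8)
  = (-15, 12, -12)

(-15, 12, -12)


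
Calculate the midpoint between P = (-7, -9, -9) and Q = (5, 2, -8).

M = ((x₁+x₂)/2, (y₁+y₂)/2, (z₁+z₂)/2)
  = ((-7 + 5)/2, (-9 + 2)/2, (-9 - 8)/2)
  = (-2/2, -7/2, -17/2)
  = (-1, -3.5, -8.5)

(-1, -3.5, -8.5)


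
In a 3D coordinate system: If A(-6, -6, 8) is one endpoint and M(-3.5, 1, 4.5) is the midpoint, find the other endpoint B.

B = 2M - A
  = (2·(-3.5) - (-6), 2·1 - (-6), 2·4.5 - 8)
  = (-7 + 6, 2 + 6, 9 - 8)
  = (-1, 8, 1)

(-1, 8, 1)


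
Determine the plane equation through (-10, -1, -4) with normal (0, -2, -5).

The plane through P with normal n = (a, b, c) satisfies n·(r - P) = 0,
i.e. ax + by + cz = a·x₀ + b·y₀ + c·z₀.
d = 0·(-10) + (-2)·(-1) + (-5)·(-4)
  = 0 + 2 + 20
  = 22
Equation: -2y - 5z = 22

-2y - 5z = 22


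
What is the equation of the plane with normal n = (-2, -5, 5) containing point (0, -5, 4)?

The plane through P with normal n = (a, b, c) satisfies n·(r - P) = 0,
i.e. ax + by + cz = a·x₀ + b·y₀ + c·z₀.
d = (-2)·0 + (-5)·(-5) + 5·4
  = 0 + 25 + 20
  = 45
Equation: -2x - 5y + 5z = 45

-2x - 5y + 5z = 45


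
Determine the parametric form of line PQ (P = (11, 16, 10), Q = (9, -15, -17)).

Direction vector d = Q - P = (9 - 11, -15 - 16, -17 - 10) = (-2, -31, -27)
Parametric form r = P + t·d:
x = 11 - 2t, y = 16 - 31t, z = 10 - 27t

x = 11 - 2t, y = 16 - 31t, z = 10 - 27t


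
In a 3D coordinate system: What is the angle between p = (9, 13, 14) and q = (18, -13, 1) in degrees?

p·q = 9·18 + 13·(-13) + 14·1 = 162 - 169 + 14 = 7
|p| = √(9² + 13² + 14²) = √446 ≈ 21.12
|q| = √(18² + (-13)² + 1²) = √494 ≈ 22.23
cos θ = (p·q)/(|p||q|) = 7/(21.12·22.23) ≈ 0.01491
θ = arccos(0.01491) ≈ 89.15°

89.15°


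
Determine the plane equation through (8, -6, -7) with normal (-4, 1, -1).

The plane through P with normal n = (a, b, c) satisfies n·(r - P) = 0,
i.e. ax + by + cz = a·x₀ + b·y₀ + c·z₀.
d = (-4)·8 + 1·(-6) + (-1)·(-7)
  = -32 - 6 + 7
  = -31
Equation: -4x + y - z = -31

-4x + y - z = -31


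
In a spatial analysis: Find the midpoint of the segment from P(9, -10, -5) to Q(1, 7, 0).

M = ((x₁+x₂)/2, (y₁+y₂)/2, (z₁+z₂)/2)
  = ((9 + 1)/2, (-10 + 7)/2, (-5 + 0)/2)
  = (10/2, -3/2, -5/2)
  = (5, -1.5, -2.5)

(5, -1.5, -2.5)


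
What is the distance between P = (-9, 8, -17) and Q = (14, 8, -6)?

d = √[(x₂-x₁)² + (y₂-y₁)² + (z₂-z₁)²]
  = √[23² + 0² + 11²]
  = √[529 + 0 + 121]
  = √650
  ≈ 25.5

25.5


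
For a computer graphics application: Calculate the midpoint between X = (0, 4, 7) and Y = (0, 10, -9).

M = ((x₁+x₂)/2, (y₁+y₂)/2, (z₁+z₂)/2)
  = ((0 + 0)/2, (4 + 10)/2, (7 - 9)/2)
  = (0/2, 14/2, -2/2)
  = (0, 7, -1)

(0, 7, -1)


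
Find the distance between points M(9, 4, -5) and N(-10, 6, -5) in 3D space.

d = √[(x₂-x₁)² + (y₂-y₁)² + (z₂-z₁)²]
  = √[(-19)² + 2² + 0²]
  = √[361 + 4 + 0]
  = √365
  ≈ 19.1

19.1


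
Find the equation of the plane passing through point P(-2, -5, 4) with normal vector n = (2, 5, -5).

The plane through P with normal n = (a, b, c) satisfies n·(r - P) = 0,
i.e. ax + by + cz = a·x₀ + b·y₀ + c·z₀.
d = 2·(-2) + 5·(-5) + (-5)·4
  = -4 - 25 - 20
  = -49
Equation: 2x + 5y - 5z = -49

2x + 5y - 5z = -49


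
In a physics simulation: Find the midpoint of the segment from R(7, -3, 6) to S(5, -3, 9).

M = ((x₁+x₂)/2, (y₁+y₂)/2, (z₁+z₂)/2)
  = ((7 + 5)/2, (-3 - 3)/2, (6 + 9)/2)
  = (12/2, -6/2, 15/2)
  = (6, -3, 7.5)

(6, -3, 7.5)


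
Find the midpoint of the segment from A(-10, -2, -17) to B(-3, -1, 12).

M = ((x₁+x₂)/2, (y₁+y₂)/2, (z₁+z₂)/2)
  = ((-10 - 3)/2, (-2 - 1)/2, (-17 + 12)/2)
  = (-13/2, -3/2, -5/2)
  = (-6.5, -1.5, -2.5)

(-6.5, -1.5, -2.5)


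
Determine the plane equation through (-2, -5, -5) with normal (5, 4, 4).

The plane through P with normal n = (a, b, c) satisfies n·(r - P) = 0,
i.e. ax + by + cz = a·x₀ + b·y₀ + c·z₀.
d = 5·(-2) + 4·(-5) + 4·(-5)
  = -10 - 20 - 20
  = -50
Equation: 5x + 4y + 4z = -50

5x + 4y + 4z = -50


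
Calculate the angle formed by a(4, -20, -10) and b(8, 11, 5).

a·b = 4·8 + (-20)·11 + (-10)·5 = 32 - 220 - 50 = -238
|a| = √(4² + (-20)² + (-10)²) = √516 ≈ 22.72
|b| = √(8² + 11² + 5²) = √210 ≈ 14.49
cos θ = (a·b)/(|a||b|) = -238/(22.72·14.49) ≈ -0.723
θ = arccos(-0.723) ≈ 136.3°

136.3°


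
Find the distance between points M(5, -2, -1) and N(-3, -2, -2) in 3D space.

d = √[(x₂-x₁)² + (y₂-y₁)² + (z₂-z₁)²]
  = √[(-8)² + 0² + (-1)²]
  = √[64 + 0 + 1]
  = √65
  ≈ 8.062

8.062


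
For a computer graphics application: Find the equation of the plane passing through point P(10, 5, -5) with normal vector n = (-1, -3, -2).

The plane through P with normal n = (a, b, c) satisfies n·(r - P) = 0,
i.e. ax + by + cz = a·x₀ + b·y₀ + c·z₀.
d = (-1)·10 + (-3)·5 + (-2)·(-5)
  = -10 - 15 + 10
  = -15
Equation: -x - 3y - 2z = -15

-x - 3y - 2z = -15


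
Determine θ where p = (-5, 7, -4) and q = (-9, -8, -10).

p·q = (-5)·(-9) + 7·(-8) + (-4)·(-10) = 45 - 56 + 40 = 29
|p| = √((-5)² + 7² + (-4)²) = √90 ≈ 9.487
|q| = √((-9)² + (-8)² + (-10)²) = √245 ≈ 15.65
cos θ = (p·q)/(|p||q|) = 29/(9.487·15.65) ≈ 0.1953
θ = arccos(0.1953) ≈ 78.74°

78.74°


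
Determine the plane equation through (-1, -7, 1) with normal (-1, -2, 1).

The plane through P with normal n = (a, b, c) satisfies n·(r - P) = 0,
i.e. ax + by + cz = a·x₀ + b·y₀ + c·z₀.
d = (-1)·(-1) + (-2)·(-7) + 1·1
  = 1 + 14 + 1
  = 16
Equation: -x - 2y + z = 16

-x - 2y + z = 16


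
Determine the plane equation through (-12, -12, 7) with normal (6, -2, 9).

The plane through P with normal n = (a, b, c) satisfies n·(r - P) = 0,
i.e. ax + by + cz = a·x₀ + b·y₀ + c·z₀.
d = 6·(-12) + (-2)·(-12) + 9·7
  = -72 + 24 + 63
  = 15
Equation: 6x - 2y + 9z = 15

6x - 2y + 9z = 15


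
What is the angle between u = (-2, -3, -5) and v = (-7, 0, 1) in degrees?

u·v = (-2)·(-7) + (-3)·0 + (-5)·1 = 14 + 0 - 5 = 9
|u| = √((-2)² + (-3)² + (-5)²) = √38 ≈ 6.164
|v| = √((-7)² + 0² + 1²) = √50 ≈ 7.071
cos θ = (u·v)/(|u||v|) = 9/(6.164·7.071) ≈ 0.2065
θ = arccos(0.2065) ≈ 78.08°

78.08°


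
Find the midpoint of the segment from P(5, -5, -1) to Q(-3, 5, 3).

M = ((x₁+x₂)/2, (y₁+y₂)/2, (z₁+z₂)/2)
  = ((5 - 3)/2, (-5 + 5)/2, (-1 + 3)/2)
  = (2/2, 0/2, 2/2)
  = (1, 0, 1)

(1, 0, 1)


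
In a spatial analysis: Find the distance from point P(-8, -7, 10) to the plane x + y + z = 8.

distance = |a·x₀ + b·y₀ + c·z₀ - d| / √(a² + b² + c²)
  = |1·(-8) + 1·(-7) + 1·10 - 8| / √(1² + 1² + 1²)
  = |-8 - 7 + 10 - 8| / √(1 + 1 + 1)
  = |-13| / √3
  = 13 / 1.732
  ≈ 7.506

7.506


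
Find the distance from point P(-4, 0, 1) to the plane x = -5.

distance = |a·x₀ + b·y₀ + c·z₀ - d| / √(a² + b² + c²)
  = |1·(-4) + 0·0 + 0·1 - (-5)| / √(1² + 0² + 0²)
  = |-4 + 0 + 0 + 5| / √(1 + 0 + 0)
  = |1| / √1
  = 1 / 1
  ≈ 1

1


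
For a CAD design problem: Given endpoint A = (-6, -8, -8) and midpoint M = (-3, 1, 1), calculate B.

B = 2M - A
  = (2·(-3) - (-6), 2·1 - (-8), 2·1 - (-8))
  = (-6 + 6, 2 + 8, 2 + 8)
  = (0, 10, 10)

(0, 10, 10)


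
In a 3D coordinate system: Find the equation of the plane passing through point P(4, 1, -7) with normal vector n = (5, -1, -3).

The plane through P with normal n = (a, b, c) satisfies n·(r - P) = 0,
i.e. ax + by + cz = a·x₀ + b·y₀ + c·z₀.
d = 5·4 + (-1)·1 + (-3)·(-7)
  = 20 - 1 + 21
  = 40
Equation: 5x - y - 3z = 40

5x - y - 3z = 40


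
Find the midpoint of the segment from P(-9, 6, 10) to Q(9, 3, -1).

M = ((x₁+x₂)/2, (y₁+y₂)/2, (z₁+z₂)/2)
  = ((-9 + 9)/2, (6 + 3)/2, (10 - 1)/2)
  = (0/2, 9/2, 9/2)
  = (0, 4.5, 4.5)

(0, 4.5, 4.5)


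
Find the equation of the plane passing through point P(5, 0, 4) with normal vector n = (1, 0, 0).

The plane through P with normal n = (a, b, c) satisfies n·(r - P) = 0,
i.e. ax + by + cz = a·x₀ + b·y₀ + c·z₀.
d = 1·5 + 0·0 + 0·4
  = 5 + 0 + 0
  = 5
Equation: x = 5

x = 5


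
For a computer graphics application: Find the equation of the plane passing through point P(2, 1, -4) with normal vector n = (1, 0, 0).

The plane through P with normal n = (a, b, c) satisfies n·(r - P) = 0,
i.e. ax + by + cz = a·x₀ + b·y₀ + c·z₀.
d = 1·2 + 0·1 + 0·(-4)
  = 2 + 0 + 0
  = 2
Equation: x = 2

x = 2


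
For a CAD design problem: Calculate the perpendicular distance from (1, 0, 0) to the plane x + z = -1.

distance = |a·x₀ + b·y₀ + c·z₀ - d| / √(a² + b² + c²)
  = |1·1 + 0·0 + 1·0 - (-1)| / √(1² + 0² + 1²)
  = |1 + 0 + 0 + 1| / √(1 + 0 + 1)
  = |2| / √2
  = 2 / 1.414
  ≈ 1.414

1.414


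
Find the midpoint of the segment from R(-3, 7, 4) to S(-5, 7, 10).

M = ((x₁+x₂)/2, (y₁+y₂)/2, (z₁+z₂)/2)
  = ((-3 - 5)/2, (7 + 7)/2, (4 + 10)/2)
  = (-8/2, 14/2, 14/2)
  = (-4, 7, 7)

(-4, 7, 7)


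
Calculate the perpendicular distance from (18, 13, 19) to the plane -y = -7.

distance = |a·x₀ + b·y₀ + c·z₀ - d| / √(a² + b² + c²)
  = |0·18 + (-1)·13 + 0·19 - (-7)| / √(0² + (-1)² + 0²)
  = |0 - 13 + 0 + 7| / √(0 + 1 + 0)
  = |-6| / √1
  = 6 / 1
  ≈ 6

6


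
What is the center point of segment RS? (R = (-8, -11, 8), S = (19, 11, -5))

M = ((x₁+x₂)/2, (y₁+y₂)/2, (z₁+z₂)/2)
  = ((-8 + 19)/2, (-11 + 11)/2, (8 - 5)/2)
  = (11/2, 0/2, 3/2)
  = (5.5, 0, 1.5)

(5.5, 0, 1.5)


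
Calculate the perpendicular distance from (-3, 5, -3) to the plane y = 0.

distance = |a·x₀ + b·y₀ + c·z₀ - d| / √(a² + b² + c²)
  = |0·(-3) + 1·5 + 0·(-3) - 0| / √(0² + 1² + 0²)
  = |0 + 5 + 0 + 0| / √(0 + 1 + 0)
  = |5| / √1
  = 5 / 1
  ≈ 5

5


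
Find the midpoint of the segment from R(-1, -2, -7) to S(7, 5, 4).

M = ((x₁+x₂)/2, (y₁+y₂)/2, (z₁+z₂)/2)
  = ((-1 + 7)/2, (-2 + 5)/2, (-7 + 4)/2)
  = (6/2, 3/2, -3/2)
  = (3, 1.5, -1.5)

(3, 1.5, -1.5)


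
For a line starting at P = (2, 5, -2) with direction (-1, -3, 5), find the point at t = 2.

P(t) = P + t·d
  = (2 + (-1)·2, 5 + (-3)·2, -2 + 5·2)
  = (2 - 2, 5 - 6, -2 + 10)
  = (0, -1, 8)

(0, -1, 8)


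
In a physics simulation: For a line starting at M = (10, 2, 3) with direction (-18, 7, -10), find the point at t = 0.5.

P(t) = M + t·d
  = (10 + (-18)·0.5, 2 + 7·0.5, 3 + (-10)·0.5)
  = (10 - 9, 2 + 3.5, 3 - 5)
  = (1, 5.5, -2)

(1, 5.5, -2)


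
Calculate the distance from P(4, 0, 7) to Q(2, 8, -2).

d = √[(x₂-x₁)² + (y₂-y₁)² + (z₂-z₁)²]
  = √[(-2)² + 8² + (-9)²]
  = √[4 + 64 + 81]
  = √149
  ≈ 12.21

12.21


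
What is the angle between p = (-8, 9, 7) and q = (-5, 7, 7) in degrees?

p·q = (-8)·(-5) + 9·7 + 7·7 = 40 + 63 + 49 = 152
|p| = √((-8)² + 9² + 7²) = √194 ≈ 13.93
|q| = √((-5)² + 7² + 7²) = √123 ≈ 11.09
cos θ = (p·q)/(|p||q|) = 152/(13.93·11.09) ≈ 0.984
θ = arccos(0.984) ≈ 10.27°

10.27°


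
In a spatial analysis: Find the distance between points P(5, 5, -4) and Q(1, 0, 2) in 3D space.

d = √[(x₂-x₁)² + (y₂-y₁)² + (z₂-z₁)²]
  = √[(-4)² + (-5)² + 6²]
  = √[16 + 25 + 36]
  = √77
  ≈ 8.775

8.775


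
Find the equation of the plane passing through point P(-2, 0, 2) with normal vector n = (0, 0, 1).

The plane through P with normal n = (a, b, c) satisfies n·(r - P) = 0,
i.e. ax + by + cz = a·x₀ + b·y₀ + c·z₀.
d = 0·(-2) + 0·0 + 1·2
  = 0 + 0 + 2
  = 2
Equation: z = 2

z = 2


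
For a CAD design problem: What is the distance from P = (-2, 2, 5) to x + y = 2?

distance = |a·x₀ + b·y₀ + c·z₀ - d| / √(a² + b² + c²)
  = |1·(-2) + 1·2 + 0·5 - 2| / √(1² + 1² + 0²)
  = |-2 + 2 + 0 - 2| / √(1 + 1 + 0)
  = |-2| / √2
  = 2 / 1.414
  ≈ 1.414

1.414


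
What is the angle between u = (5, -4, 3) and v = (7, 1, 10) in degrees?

u·v = 5·7 + (-4)·1 + 3·10 = 35 - 4 + 30 = 61
|u| = √(5² + (-4)² + 3²) = √50 ≈ 7.071
|v| = √(7² + 1² + 10²) = √150 ≈ 12.25
cos θ = (u·v)/(|u||v|) = 61/(7.071·12.25) ≈ 0.7044
θ = arccos(0.7044) ≈ 45.22°

45.22°


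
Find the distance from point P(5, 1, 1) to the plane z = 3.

distance = |a·x₀ + b·y₀ + c·z₀ - d| / √(a² + b² + c²)
  = |0·5 + 0·1 + 1·1 - 3| / √(0² + 0² + 1²)
  = |0 + 0 + 1 - 3| / √(0 + 0 + 1)
  = |-2| / √1
  = 2 / 1
  ≈ 2

2


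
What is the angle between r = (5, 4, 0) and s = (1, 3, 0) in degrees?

r·s = 5·1 + 4·3 + 0·0 = 5 + 12 + 0 = 17
|r| = √(5² + 4² + 0²) = √41 ≈ 6.403
|s| = √(1² + 3² + 0²) = √10 ≈ 3.162
cos θ = (r·s)/(|r||s|) = 17/(6.403·3.162) ≈ 0.8396
θ = arccos(0.8396) ≈ 32.91°

32.91°


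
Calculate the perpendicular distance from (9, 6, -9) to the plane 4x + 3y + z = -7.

distance = |a·x₀ + b·y₀ + c·z₀ - d| / √(a² + b² + c²)
  = |4·9 + 3·6 + 1·(-9) - (-7)| / √(4² + 3² + 1²)
  = |36 + 18 - 9 + 7| / √(16 + 9 + 1)
  = |52| / √26
  = 52 / 5.099
  ≈ 10.2

10.2


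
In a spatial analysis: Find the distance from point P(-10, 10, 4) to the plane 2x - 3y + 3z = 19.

distance = |a·x₀ + b·y₀ + c·z₀ - d| / √(a² + b² + c²)
  = |2·(-10) + (-3)·10 + 3·4 - 19| / √(2² + (-3)² + 3²)
  = |-20 - 30 + 12 - 19| / √(4 + 9 + 9)
  = |-57| / √22
  = 57 / 4.69
  ≈ 12.15

12.15


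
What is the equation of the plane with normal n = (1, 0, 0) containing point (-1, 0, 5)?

The plane through P with normal n = (a, b, c) satisfies n·(r - P) = 0,
i.e. ax + by + cz = a·x₀ + b·y₀ + c·z₀.
d = 1·(-1) + 0·0 + 0·5
  = -1 + 0 + 0
  = -1
Equation: x = -1

x = -1


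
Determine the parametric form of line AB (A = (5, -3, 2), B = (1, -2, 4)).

Direction vector d = B - A = (1 - 5, -2 + 3, 4 - 2) = (-4, 1, 2)
Parametric form r = A + t·d:
x = 5 - 4t, y = -3 + t, z = 2 + 2t

x = 5 - 4t, y = -3 + t, z = 2 + 2t


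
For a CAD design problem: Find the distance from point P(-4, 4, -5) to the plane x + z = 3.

distance = |a·x₀ + b·y₀ + c·z₀ - d| / √(a² + b² + c²)
  = |1·(-4) + 0·4 + 1·(-5) - 3| / √(1² + 0² + 1²)
  = |-4 + 0 - 5 - 3| / √(1 + 0 + 1)
  = |-12| / √2
  = 12 / 1.414
  ≈ 8.485

8.485


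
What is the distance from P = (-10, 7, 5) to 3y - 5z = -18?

distance = |a·x₀ + b·y₀ + c·z₀ - d| / √(a² + b² + c²)
  = |0·(-10) + 3·7 + (-5)·5 - (-18)| / √(0² + 3² + (-5)²)
  = |0 + 21 - 25 + 18| / √(0 + 9 + 25)
  = |14| / √34
  = 14 / 5.831
  ≈ 2.401

2.401


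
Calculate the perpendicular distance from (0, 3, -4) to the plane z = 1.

distance = |a·x₀ + b·y₀ + c·z₀ - d| / √(a² + b² + c²)
  = |0·0 + 0·3 + 1·(-4) - 1| / √(0² + 0² + 1²)
  = |0 + 0 - 4 - 1| / √(0 + 0 + 1)
  = |-5| / √1
  = 5 / 1
  ≈ 5

5


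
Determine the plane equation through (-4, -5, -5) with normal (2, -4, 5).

The plane through P with normal n = (a, b, c) satisfies n·(r - P) = 0,
i.e. ax + by + cz = a·x₀ + b·y₀ + c·z₀.
d = 2·(-4) + (-4)·(-5) + 5·(-5)
  = -8 + 20 - 25
  = -13
Equation: 2x - 4y + 5z = -13

2x - 4y + 5z = -13


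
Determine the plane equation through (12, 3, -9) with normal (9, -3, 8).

The plane through P with normal n = (a, b, c) satisfies n·(r - P) = 0,
i.e. ax + by + cz = a·x₀ + b·y₀ + c·z₀.
d = 9·12 + (-3)·3 + 8·(-9)
  = 108 - 9 - 72
  = 27
Equation: 9x - 3y + 8z = 27

9x - 3y + 8z = 27


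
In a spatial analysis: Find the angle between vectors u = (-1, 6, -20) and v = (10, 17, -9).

u·v = (-1)·10 + 6·17 + (-20)·(-9) = -10 + 102 + 180 = 272
|u| = √((-1)² + 6² + (-20)²) = √437 ≈ 20.9
|v| = √(10² + 17² + (-9)²) = √470 ≈ 21.68
cos θ = (u·v)/(|u||v|) = 272/(20.9·21.68) ≈ 0.6002
θ = arccos(0.6002) ≈ 53.12°

53.12°


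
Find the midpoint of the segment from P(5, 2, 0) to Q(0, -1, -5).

M = ((x₁+x₂)/2, (y₁+y₂)/2, (z₁+z₂)/2)
  = ((5 + 0)/2, (2 - 1)/2, (0 - 5)/2)
  = (5/2, 1/2, -5/2)
  = (2.5, 0.5, -2.5)

(2.5, 0.5, -2.5)


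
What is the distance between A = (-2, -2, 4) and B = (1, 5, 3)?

d = √[(x₂-x₁)² + (y₂-y₁)² + (z₂-z₁)²]
  = √[3² + 7² + (-1)²]
  = √[9 + 49 + 1]
  = √59
  ≈ 7.681

7.681


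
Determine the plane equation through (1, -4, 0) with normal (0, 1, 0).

The plane through P with normal n = (a, b, c) satisfies n·(r - P) = 0,
i.e. ax + by + cz = a·x₀ + b·y₀ + c·z₀.
d = 0·1 + 1·(-4) + 0·0
  = 0 - 4 + 0
  = -4
Equation: y = -4

y = -4


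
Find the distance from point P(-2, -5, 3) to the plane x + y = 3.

distance = |a·x₀ + b·y₀ + c·z₀ - d| / √(a² + b² + c²)
  = |1·(-2) + 1·(-5) + 0·3 - 3| / √(1² + 1² + 0²)
  = |-2 - 5 + 0 - 3| / √(1 + 1 + 0)
  = |-10| / √2
  = 10 / 1.414
  ≈ 7.071

7.071


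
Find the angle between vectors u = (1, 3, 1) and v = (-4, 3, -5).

u·v = 1·(-4) + 3·3 + 1·(-5) = -4 + 9 - 5 = 0
|u| = √(1² + 3² + 1²) = √11 ≈ 3.317
|v| = √((-4)² + 3² + (-5)²) = √50 ≈ 7.071
cos θ = (u·v)/(|u||v|) = 0/(3.317·7.071) ≈ 0
θ = arccos(0) ≈ 90°

90°


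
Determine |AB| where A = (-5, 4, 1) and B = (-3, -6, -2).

d = √[(x₂-x₁)² + (y₂-y₁)² + (z₂-z₁)²]
  = √[2² + (-10)² + (-3)²]
  = √[4 + 100 + 9]
  = √113
  ≈ 10.63

10.63


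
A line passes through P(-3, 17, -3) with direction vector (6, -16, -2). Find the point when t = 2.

P(t) = P + t·d
  = (-3 + 6·2, 17 + (-16)·2, -3 + (-2)·2)
  = (-3 + 12, 17 - 32, -3 - 4)
  = (9, -15, -7)

(9, -15, -7)


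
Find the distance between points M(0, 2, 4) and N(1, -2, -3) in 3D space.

d = √[(x₂-x₁)² + (y₂-y₁)² + (z₂-z₁)²]
  = √[1² + (-4)² + (-7)²]
  = √[1 + 16 + 49]
  = √66
  ≈ 8.124

8.124


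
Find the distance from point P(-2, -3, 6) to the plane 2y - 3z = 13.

distance = |a·x₀ + b·y₀ + c·z₀ - d| / √(a² + b² + c²)
  = |0·(-2) + 2·(-3) + (-3)·6 - 13| / √(0² + 2² + (-3)²)
  = |0 - 6 - 18 - 13| / √(0 + 4 + 9)
  = |-37| / √13
  = 37 / 3.606
  ≈ 10.26

10.26


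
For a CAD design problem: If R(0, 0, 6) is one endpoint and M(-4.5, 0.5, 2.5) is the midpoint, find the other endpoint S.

S = 2M - R
  = (2·(-4.5) - 0, 2·0.5 - 0, 2·2.5 - 6)
  = (-9 + 0, 1 + 0, 5 - 6)
  = (-9, 1, -1)

(-9, 1, -1)


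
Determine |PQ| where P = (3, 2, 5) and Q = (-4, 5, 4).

d = √[(x₂-x₁)² + (y₂-y₁)² + (z₂-z₁)²]
  = √[(-7)² + 3² + (-1)²]
  = √[49 + 9 + 1]
  = √59
  ≈ 7.681

7.681


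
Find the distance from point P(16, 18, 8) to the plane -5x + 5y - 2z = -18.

distance = |a·x₀ + b·y₀ + c·z₀ - d| / √(a² + b² + c²)
  = |(-5)·16 + 5·18 + (-2)·8 - (-18)| / √((-5)² + 5² + (-2)²)
  = |-80 + 90 - 16 + 18| / √(25 + 25 + 4)
  = |12| / √54
  = 12 / 7.348
  ≈ 1.633

1.633


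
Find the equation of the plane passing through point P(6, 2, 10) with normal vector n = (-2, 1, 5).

The plane through P with normal n = (a, b, c) satisfies n·(r - P) = 0,
i.e. ax + by + cz = a·x₀ + b·y₀ + c·z₀.
d = (-2)·6 + 1·2 + 5·10
  = -12 + 2 + 50
  = 40
Equation: -2x + y + 5z = 40

-2x + y + 5z = 40


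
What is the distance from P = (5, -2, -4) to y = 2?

distance = |a·x₀ + b·y₀ + c·z₀ - d| / √(a² + b² + c²)
  = |0·5 + 1·(-2) + 0·(-4) - 2| / √(0² + 1² + 0²)
  = |0 - 2 + 0 - 2| / √(0 + 1 + 0)
  = |-4| / √1
  = 4 / 1
  ≈ 4

4


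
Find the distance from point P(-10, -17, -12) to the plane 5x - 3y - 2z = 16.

distance = |a·x₀ + b·y₀ + c·z₀ - d| / √(a² + b² + c²)
  = |5·(-10) + (-3)·(-17) + (-2)·(-12) - 16| / √(5² + (-3)² + (-2)²)
  = |-50 + 51 + 24 - 16| / √(25 + 9 + 4)
  = |9| / √38
  = 9 / 6.164
  ≈ 1.46

1.46


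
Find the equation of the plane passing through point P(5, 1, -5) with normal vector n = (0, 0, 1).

The plane through P with normal n = (a, b, c) satisfies n·(r - P) = 0,
i.e. ax + by + cz = a·x₀ + b·y₀ + c·z₀.
d = 0·5 + 0·1 + 1·(-5)
  = 0 + 0 - 5
  = -5
Equation: z = -5

z = -5


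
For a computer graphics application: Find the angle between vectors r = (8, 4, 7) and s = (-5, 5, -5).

r·s = 8·(-5) + 4·5 + 7·(-5) = -40 + 20 - 35 = -55
|r| = √(8² + 4² + 7²) = √129 ≈ 11.36
|s| = √((-5)² + 5² + (-5)²) = √75 ≈ 8.66
cos θ = (r·s)/(|r||s|) = -55/(11.36·8.66) ≈ -0.5592
θ = arccos(-0.5592) ≈ 124°

124°


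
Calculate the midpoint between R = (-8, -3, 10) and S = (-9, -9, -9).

M = ((x₁+x₂)/2, (y₁+y₂)/2, (z₁+z₂)/2)
  = ((-8 - 9)/2, (-3 - 9)/2, (10 - 9)/2)
  = (-17/2, -12/2, 1/2)
  = (-8.5, -6, 0.5)

(-8.5, -6, 0.5)


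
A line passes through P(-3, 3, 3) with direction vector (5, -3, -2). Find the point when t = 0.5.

P(t) = P + t·d
  = (-3 + 5·0.5, 3 + (-3)·0.5, 3 + (-2)·0.5)
  = (-3 + 2.5, 3 - 1.5, 3 - 1)
  = (-0.5, 1.5, 2)

(-0.5, 1.5, 2)


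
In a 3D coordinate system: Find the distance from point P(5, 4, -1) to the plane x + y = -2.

distance = |a·x₀ + b·y₀ + c·z₀ - d| / √(a² + b² + c²)
  = |1·5 + 1·4 + 0·(-1) - (-2)| / √(1² + 1² + 0²)
  = |5 + 4 + 0 + 2| / √(1 + 1 + 0)
  = |11| / √2
  = 11 / 1.414
  ≈ 7.778

7.778


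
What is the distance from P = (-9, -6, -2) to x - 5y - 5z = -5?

distance = |a·x₀ + b·y₀ + c·z₀ - d| / √(a² + b² + c²)
  = |1·(-9) + (-5)·(-6) + (-5)·(-2) - (-5)| / √(1² + (-5)² + (-5)²)
  = |-9 + 30 + 10 + 5| / √(1 + 25 + 25)
  = |36| / √51
  = 36 / 7.141
  ≈ 5.041

5.041


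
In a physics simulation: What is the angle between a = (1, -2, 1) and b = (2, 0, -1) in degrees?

a·b = 1·2 + (-2)·0 + 1·(-1) = 2 + 0 - 1 = 1
|a| = √(1² + (-2)² + 1²) = √6 ≈ 2.449
|b| = √(2² + 0² + (-1)²) = √5 ≈ 2.236
cos θ = (a·b)/(|a||b|) = 1/(2.449·2.236) ≈ 0.1826
θ = arccos(0.1826) ≈ 79.48°

79.48°


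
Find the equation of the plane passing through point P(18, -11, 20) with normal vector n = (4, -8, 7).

The plane through P with normal n = (a, b, c) satisfies n·(r - P) = 0,
i.e. ax + by + cz = a·x₀ + b·y₀ + c·z₀.
d = 4·18 + (-8)·(-11) + 7·20
  = 72 + 88 + 140
  = 300
Equation: 4x - 8y + 7z = 300

4x - 8y + 7z = 300


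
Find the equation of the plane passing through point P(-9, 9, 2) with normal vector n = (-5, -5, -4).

The plane through P with normal n = (a, b, c) satisfies n·(r - P) = 0,
i.e. ax + by + cz = a·x₀ + b·y₀ + c·z₀.
d = (-5)·(-9) + (-5)·9 + (-4)·2
  = 45 - 45 - 8
  = -8
Equation: -5x - 5y - 4z = -8

-5x - 5y - 4z = -8


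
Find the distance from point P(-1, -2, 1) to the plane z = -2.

distance = |a·x₀ + b·y₀ + c·z₀ - d| / √(a² + b² + c²)
  = |0·(-1) + 0·(-2) + 1·1 - (-2)| / √(0² + 0² + 1²)
  = |0 + 0 + 1 + 2| / √(0 + 0 + 1)
  = |3| / √1
  = 3 / 1
  ≈ 3

3


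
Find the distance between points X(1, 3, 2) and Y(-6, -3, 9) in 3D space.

d = √[(x₂-x₁)² + (y₂-y₁)² + (z₂-z₁)²]
  = √[(-7)² + (-6)² + 7²]
  = √[49 + 36 + 49]
  = √134
  ≈ 11.58

11.58


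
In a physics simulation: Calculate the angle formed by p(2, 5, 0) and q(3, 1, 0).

p·q = 2·3 + 5·1 + 0·0 = 6 + 5 + 0 = 11
|p| = √(2² + 5² + 0²) = √29 ≈ 5.385
|q| = √(3² + 1² + 0²) = √10 ≈ 3.162
cos θ = (p·q)/(|p||q|) = 11/(5.385·3.162) ≈ 0.6459
θ = arccos(0.6459) ≈ 49.76°

49.76°


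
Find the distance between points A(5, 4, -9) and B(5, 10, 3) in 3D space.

d = √[(x₂-x₁)² + (y₂-y₁)² + (z₂-z₁)²]
  = √[0² + 6² + 12²]
  = √[0 + 36 + 144]
  = √180
  ≈ 13.42

13.42


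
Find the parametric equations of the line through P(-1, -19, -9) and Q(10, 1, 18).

Direction vector d = Q - P = (10 + 1, 1 + 19, 18 + 9) = (11, 20, 27)
Parametric form r = P + t·d:
x = -1 + 11t, y = -19 + 20t, z = -9 + 27t

x = -1 + 11t, y = -19 + 20t, z = -9 + 27t


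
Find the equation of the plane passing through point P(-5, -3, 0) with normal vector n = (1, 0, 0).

The plane through P with normal n = (a, b, c) satisfies n·(r - P) = 0,
i.e. ax + by + cz = a·x₀ + b·y₀ + c·z₀.
d = 1·(-5) + 0·(-3) + 0·0
  = -5 + 0 + 0
  = -5
Equation: x = -5

x = -5


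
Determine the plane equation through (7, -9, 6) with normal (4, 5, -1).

The plane through P with normal n = (a, b, c) satisfies n·(r - P) = 0,
i.e. ax + by + cz = a·x₀ + b·y₀ + c·z₀.
d = 4·7 + 5·(-9) + (-1)·6
  = 28 - 45 - 6
  = -23
Equation: 4x + 5y - z = -23

4x + 5y - z = -23


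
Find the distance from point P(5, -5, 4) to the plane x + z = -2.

distance = |a·x₀ + b·y₀ + c·z₀ - d| / √(a² + b² + c²)
  = |1·5 + 0·(-5) + 1·4 - (-2)| / √(1² + 0² + 1²)
  = |5 + 0 + 4 + 2| / √(1 + 0 + 1)
  = |11| / √2
  = 11 / 1.414
  ≈ 7.778

7.778


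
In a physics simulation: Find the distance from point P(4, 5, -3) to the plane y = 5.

distance = |a·x₀ + b·y₀ + c·z₀ - d| / √(a² + b² + c²)
  = |0·4 + 1·5 + 0·(-3) - 5| / √(0² + 1² + 0²)
  = |0 + 5 + 0 - 5| / √(0 + 1 + 0)
  = |0| / √1
  = 0 / 1
  ≈ 0

0


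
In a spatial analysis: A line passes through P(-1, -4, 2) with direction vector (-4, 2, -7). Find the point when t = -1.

P(t) = P + t·d
  = (-1 + (-4)·(-1), -4 + 2·(-1), 2 + (-7)·(-1))
  = (-1 + 4, -4 - 2, 2 + 7)
  = (3, -6, 9)

(3, -6, 9)
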